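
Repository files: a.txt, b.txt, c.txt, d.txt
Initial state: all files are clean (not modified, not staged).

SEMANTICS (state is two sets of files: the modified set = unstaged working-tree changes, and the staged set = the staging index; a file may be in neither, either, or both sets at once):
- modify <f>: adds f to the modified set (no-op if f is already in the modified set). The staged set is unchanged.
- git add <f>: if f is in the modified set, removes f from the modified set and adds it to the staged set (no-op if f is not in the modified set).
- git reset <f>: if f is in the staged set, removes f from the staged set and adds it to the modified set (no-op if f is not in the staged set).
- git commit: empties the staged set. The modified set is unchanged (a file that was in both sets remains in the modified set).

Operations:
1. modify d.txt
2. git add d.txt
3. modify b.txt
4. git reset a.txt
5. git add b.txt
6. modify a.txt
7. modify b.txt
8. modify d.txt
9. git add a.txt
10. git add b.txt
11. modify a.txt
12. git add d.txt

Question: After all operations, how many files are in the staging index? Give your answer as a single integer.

After op 1 (modify d.txt): modified={d.txt} staged={none}
After op 2 (git add d.txt): modified={none} staged={d.txt}
After op 3 (modify b.txt): modified={b.txt} staged={d.txt}
After op 4 (git reset a.txt): modified={b.txt} staged={d.txt}
After op 5 (git add b.txt): modified={none} staged={b.txt, d.txt}
After op 6 (modify a.txt): modified={a.txt} staged={b.txt, d.txt}
After op 7 (modify b.txt): modified={a.txt, b.txt} staged={b.txt, d.txt}
After op 8 (modify d.txt): modified={a.txt, b.txt, d.txt} staged={b.txt, d.txt}
After op 9 (git add a.txt): modified={b.txt, d.txt} staged={a.txt, b.txt, d.txt}
After op 10 (git add b.txt): modified={d.txt} staged={a.txt, b.txt, d.txt}
After op 11 (modify a.txt): modified={a.txt, d.txt} staged={a.txt, b.txt, d.txt}
After op 12 (git add d.txt): modified={a.txt} staged={a.txt, b.txt, d.txt}
Final staged set: {a.txt, b.txt, d.txt} -> count=3

Answer: 3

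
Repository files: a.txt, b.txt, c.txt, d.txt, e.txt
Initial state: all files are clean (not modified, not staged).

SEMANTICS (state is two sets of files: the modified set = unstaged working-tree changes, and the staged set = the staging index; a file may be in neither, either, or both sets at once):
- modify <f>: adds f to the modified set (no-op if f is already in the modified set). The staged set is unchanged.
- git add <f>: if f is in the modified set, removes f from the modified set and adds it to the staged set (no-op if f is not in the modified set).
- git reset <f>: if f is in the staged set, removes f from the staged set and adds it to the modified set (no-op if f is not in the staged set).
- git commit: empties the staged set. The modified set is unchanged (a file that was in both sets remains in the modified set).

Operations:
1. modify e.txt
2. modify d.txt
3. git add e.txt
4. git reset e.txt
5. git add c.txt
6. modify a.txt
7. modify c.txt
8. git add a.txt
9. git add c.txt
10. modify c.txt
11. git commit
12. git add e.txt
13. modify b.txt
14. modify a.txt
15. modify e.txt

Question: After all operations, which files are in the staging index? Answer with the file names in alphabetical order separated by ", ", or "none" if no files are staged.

Answer: e.txt

Derivation:
After op 1 (modify e.txt): modified={e.txt} staged={none}
After op 2 (modify d.txt): modified={d.txt, e.txt} staged={none}
After op 3 (git add e.txt): modified={d.txt} staged={e.txt}
After op 4 (git reset e.txt): modified={d.txt, e.txt} staged={none}
After op 5 (git add c.txt): modified={d.txt, e.txt} staged={none}
After op 6 (modify a.txt): modified={a.txt, d.txt, e.txt} staged={none}
After op 7 (modify c.txt): modified={a.txt, c.txt, d.txt, e.txt} staged={none}
After op 8 (git add a.txt): modified={c.txt, d.txt, e.txt} staged={a.txt}
After op 9 (git add c.txt): modified={d.txt, e.txt} staged={a.txt, c.txt}
After op 10 (modify c.txt): modified={c.txt, d.txt, e.txt} staged={a.txt, c.txt}
After op 11 (git commit): modified={c.txt, d.txt, e.txt} staged={none}
After op 12 (git add e.txt): modified={c.txt, d.txt} staged={e.txt}
After op 13 (modify b.txt): modified={b.txt, c.txt, d.txt} staged={e.txt}
After op 14 (modify a.txt): modified={a.txt, b.txt, c.txt, d.txt} staged={e.txt}
After op 15 (modify e.txt): modified={a.txt, b.txt, c.txt, d.txt, e.txt} staged={e.txt}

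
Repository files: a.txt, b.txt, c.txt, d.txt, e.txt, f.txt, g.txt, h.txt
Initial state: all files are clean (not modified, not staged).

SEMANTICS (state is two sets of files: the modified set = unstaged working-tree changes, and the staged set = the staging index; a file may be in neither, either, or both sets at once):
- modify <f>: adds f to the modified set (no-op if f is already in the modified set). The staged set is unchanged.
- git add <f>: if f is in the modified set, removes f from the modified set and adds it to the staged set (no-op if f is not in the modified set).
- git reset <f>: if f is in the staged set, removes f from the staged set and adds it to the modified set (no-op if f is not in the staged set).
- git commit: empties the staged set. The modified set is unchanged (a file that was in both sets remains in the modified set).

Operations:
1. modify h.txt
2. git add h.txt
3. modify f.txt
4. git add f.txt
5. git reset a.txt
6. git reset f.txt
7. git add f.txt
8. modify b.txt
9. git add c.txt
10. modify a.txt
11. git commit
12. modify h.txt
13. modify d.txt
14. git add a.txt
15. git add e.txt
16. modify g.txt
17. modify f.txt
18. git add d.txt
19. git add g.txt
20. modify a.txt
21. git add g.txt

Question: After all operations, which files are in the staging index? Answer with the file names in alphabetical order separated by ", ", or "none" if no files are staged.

Answer: a.txt, d.txt, g.txt

Derivation:
After op 1 (modify h.txt): modified={h.txt} staged={none}
After op 2 (git add h.txt): modified={none} staged={h.txt}
After op 3 (modify f.txt): modified={f.txt} staged={h.txt}
After op 4 (git add f.txt): modified={none} staged={f.txt, h.txt}
After op 5 (git reset a.txt): modified={none} staged={f.txt, h.txt}
After op 6 (git reset f.txt): modified={f.txt} staged={h.txt}
After op 7 (git add f.txt): modified={none} staged={f.txt, h.txt}
After op 8 (modify b.txt): modified={b.txt} staged={f.txt, h.txt}
After op 9 (git add c.txt): modified={b.txt} staged={f.txt, h.txt}
After op 10 (modify a.txt): modified={a.txt, b.txt} staged={f.txt, h.txt}
After op 11 (git commit): modified={a.txt, b.txt} staged={none}
After op 12 (modify h.txt): modified={a.txt, b.txt, h.txt} staged={none}
After op 13 (modify d.txt): modified={a.txt, b.txt, d.txt, h.txt} staged={none}
After op 14 (git add a.txt): modified={b.txt, d.txt, h.txt} staged={a.txt}
After op 15 (git add e.txt): modified={b.txt, d.txt, h.txt} staged={a.txt}
After op 16 (modify g.txt): modified={b.txt, d.txt, g.txt, h.txt} staged={a.txt}
After op 17 (modify f.txt): modified={b.txt, d.txt, f.txt, g.txt, h.txt} staged={a.txt}
After op 18 (git add d.txt): modified={b.txt, f.txt, g.txt, h.txt} staged={a.txt, d.txt}
After op 19 (git add g.txt): modified={b.txt, f.txt, h.txt} staged={a.txt, d.txt, g.txt}
After op 20 (modify a.txt): modified={a.txt, b.txt, f.txt, h.txt} staged={a.txt, d.txt, g.txt}
After op 21 (git add g.txt): modified={a.txt, b.txt, f.txt, h.txt} staged={a.txt, d.txt, g.txt}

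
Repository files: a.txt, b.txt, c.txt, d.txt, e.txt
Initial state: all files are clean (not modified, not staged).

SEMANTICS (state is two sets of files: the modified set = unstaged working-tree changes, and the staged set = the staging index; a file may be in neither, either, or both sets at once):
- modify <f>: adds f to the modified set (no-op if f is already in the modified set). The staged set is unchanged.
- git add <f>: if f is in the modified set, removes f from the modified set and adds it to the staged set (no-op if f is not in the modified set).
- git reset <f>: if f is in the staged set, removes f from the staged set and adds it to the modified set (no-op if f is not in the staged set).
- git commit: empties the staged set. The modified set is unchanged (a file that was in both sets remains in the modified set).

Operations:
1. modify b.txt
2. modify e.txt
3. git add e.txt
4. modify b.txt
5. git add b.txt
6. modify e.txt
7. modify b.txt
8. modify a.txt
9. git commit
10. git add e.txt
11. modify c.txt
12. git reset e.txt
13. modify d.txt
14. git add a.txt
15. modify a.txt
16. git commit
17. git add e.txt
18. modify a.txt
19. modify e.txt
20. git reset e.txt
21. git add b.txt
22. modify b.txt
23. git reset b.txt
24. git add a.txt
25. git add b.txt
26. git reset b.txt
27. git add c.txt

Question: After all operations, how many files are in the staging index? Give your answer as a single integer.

After op 1 (modify b.txt): modified={b.txt} staged={none}
After op 2 (modify e.txt): modified={b.txt, e.txt} staged={none}
After op 3 (git add e.txt): modified={b.txt} staged={e.txt}
After op 4 (modify b.txt): modified={b.txt} staged={e.txt}
After op 5 (git add b.txt): modified={none} staged={b.txt, e.txt}
After op 6 (modify e.txt): modified={e.txt} staged={b.txt, e.txt}
After op 7 (modify b.txt): modified={b.txt, e.txt} staged={b.txt, e.txt}
After op 8 (modify a.txt): modified={a.txt, b.txt, e.txt} staged={b.txt, e.txt}
After op 9 (git commit): modified={a.txt, b.txt, e.txt} staged={none}
After op 10 (git add e.txt): modified={a.txt, b.txt} staged={e.txt}
After op 11 (modify c.txt): modified={a.txt, b.txt, c.txt} staged={e.txt}
After op 12 (git reset e.txt): modified={a.txt, b.txt, c.txt, e.txt} staged={none}
After op 13 (modify d.txt): modified={a.txt, b.txt, c.txt, d.txt, e.txt} staged={none}
After op 14 (git add a.txt): modified={b.txt, c.txt, d.txt, e.txt} staged={a.txt}
After op 15 (modify a.txt): modified={a.txt, b.txt, c.txt, d.txt, e.txt} staged={a.txt}
After op 16 (git commit): modified={a.txt, b.txt, c.txt, d.txt, e.txt} staged={none}
After op 17 (git add e.txt): modified={a.txt, b.txt, c.txt, d.txt} staged={e.txt}
After op 18 (modify a.txt): modified={a.txt, b.txt, c.txt, d.txt} staged={e.txt}
After op 19 (modify e.txt): modified={a.txt, b.txt, c.txt, d.txt, e.txt} staged={e.txt}
After op 20 (git reset e.txt): modified={a.txt, b.txt, c.txt, d.txt, e.txt} staged={none}
After op 21 (git add b.txt): modified={a.txt, c.txt, d.txt, e.txt} staged={b.txt}
After op 22 (modify b.txt): modified={a.txt, b.txt, c.txt, d.txt, e.txt} staged={b.txt}
After op 23 (git reset b.txt): modified={a.txt, b.txt, c.txt, d.txt, e.txt} staged={none}
After op 24 (git add a.txt): modified={b.txt, c.txt, d.txt, e.txt} staged={a.txt}
After op 25 (git add b.txt): modified={c.txt, d.txt, e.txt} staged={a.txt, b.txt}
After op 26 (git reset b.txt): modified={b.txt, c.txt, d.txt, e.txt} staged={a.txt}
After op 27 (git add c.txt): modified={b.txt, d.txt, e.txt} staged={a.txt, c.txt}
Final staged set: {a.txt, c.txt} -> count=2

Answer: 2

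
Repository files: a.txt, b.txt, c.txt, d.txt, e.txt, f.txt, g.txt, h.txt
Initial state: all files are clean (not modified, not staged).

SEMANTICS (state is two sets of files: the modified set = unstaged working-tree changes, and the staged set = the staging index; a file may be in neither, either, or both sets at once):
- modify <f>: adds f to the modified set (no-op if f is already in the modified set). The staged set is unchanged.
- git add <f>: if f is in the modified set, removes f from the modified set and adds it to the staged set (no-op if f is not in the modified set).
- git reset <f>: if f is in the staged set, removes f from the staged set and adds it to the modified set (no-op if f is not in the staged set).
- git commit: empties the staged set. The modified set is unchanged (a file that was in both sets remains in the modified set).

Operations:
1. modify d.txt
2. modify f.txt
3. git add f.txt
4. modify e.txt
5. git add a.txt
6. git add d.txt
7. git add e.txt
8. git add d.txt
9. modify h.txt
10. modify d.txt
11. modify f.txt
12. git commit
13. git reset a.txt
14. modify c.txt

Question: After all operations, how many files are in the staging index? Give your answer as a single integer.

Answer: 0

Derivation:
After op 1 (modify d.txt): modified={d.txt} staged={none}
After op 2 (modify f.txt): modified={d.txt, f.txt} staged={none}
After op 3 (git add f.txt): modified={d.txt} staged={f.txt}
After op 4 (modify e.txt): modified={d.txt, e.txt} staged={f.txt}
After op 5 (git add a.txt): modified={d.txt, e.txt} staged={f.txt}
After op 6 (git add d.txt): modified={e.txt} staged={d.txt, f.txt}
After op 7 (git add e.txt): modified={none} staged={d.txt, e.txt, f.txt}
After op 8 (git add d.txt): modified={none} staged={d.txt, e.txt, f.txt}
After op 9 (modify h.txt): modified={h.txt} staged={d.txt, e.txt, f.txt}
After op 10 (modify d.txt): modified={d.txt, h.txt} staged={d.txt, e.txt, f.txt}
After op 11 (modify f.txt): modified={d.txt, f.txt, h.txt} staged={d.txt, e.txt, f.txt}
After op 12 (git commit): modified={d.txt, f.txt, h.txt} staged={none}
After op 13 (git reset a.txt): modified={d.txt, f.txt, h.txt} staged={none}
After op 14 (modify c.txt): modified={c.txt, d.txt, f.txt, h.txt} staged={none}
Final staged set: {none} -> count=0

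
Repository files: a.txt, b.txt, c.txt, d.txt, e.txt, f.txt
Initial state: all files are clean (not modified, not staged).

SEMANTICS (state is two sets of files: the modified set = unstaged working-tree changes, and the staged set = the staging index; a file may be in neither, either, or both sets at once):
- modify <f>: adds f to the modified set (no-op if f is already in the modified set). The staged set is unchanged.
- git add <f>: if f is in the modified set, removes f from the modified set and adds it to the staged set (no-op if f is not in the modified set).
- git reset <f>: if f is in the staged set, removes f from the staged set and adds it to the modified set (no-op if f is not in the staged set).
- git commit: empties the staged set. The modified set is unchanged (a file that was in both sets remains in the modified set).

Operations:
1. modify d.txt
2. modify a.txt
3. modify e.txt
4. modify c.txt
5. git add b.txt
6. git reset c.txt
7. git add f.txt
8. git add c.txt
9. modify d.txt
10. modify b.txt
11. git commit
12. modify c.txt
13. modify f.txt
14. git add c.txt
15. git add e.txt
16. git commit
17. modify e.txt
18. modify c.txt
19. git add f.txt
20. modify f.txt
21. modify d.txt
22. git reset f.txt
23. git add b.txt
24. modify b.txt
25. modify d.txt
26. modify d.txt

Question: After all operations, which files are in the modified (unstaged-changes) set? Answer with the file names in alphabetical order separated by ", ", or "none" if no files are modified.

After op 1 (modify d.txt): modified={d.txt} staged={none}
After op 2 (modify a.txt): modified={a.txt, d.txt} staged={none}
After op 3 (modify e.txt): modified={a.txt, d.txt, e.txt} staged={none}
After op 4 (modify c.txt): modified={a.txt, c.txt, d.txt, e.txt} staged={none}
After op 5 (git add b.txt): modified={a.txt, c.txt, d.txt, e.txt} staged={none}
After op 6 (git reset c.txt): modified={a.txt, c.txt, d.txt, e.txt} staged={none}
After op 7 (git add f.txt): modified={a.txt, c.txt, d.txt, e.txt} staged={none}
After op 8 (git add c.txt): modified={a.txt, d.txt, e.txt} staged={c.txt}
After op 9 (modify d.txt): modified={a.txt, d.txt, e.txt} staged={c.txt}
After op 10 (modify b.txt): modified={a.txt, b.txt, d.txt, e.txt} staged={c.txt}
After op 11 (git commit): modified={a.txt, b.txt, d.txt, e.txt} staged={none}
After op 12 (modify c.txt): modified={a.txt, b.txt, c.txt, d.txt, e.txt} staged={none}
After op 13 (modify f.txt): modified={a.txt, b.txt, c.txt, d.txt, e.txt, f.txt} staged={none}
After op 14 (git add c.txt): modified={a.txt, b.txt, d.txt, e.txt, f.txt} staged={c.txt}
After op 15 (git add e.txt): modified={a.txt, b.txt, d.txt, f.txt} staged={c.txt, e.txt}
After op 16 (git commit): modified={a.txt, b.txt, d.txt, f.txt} staged={none}
After op 17 (modify e.txt): modified={a.txt, b.txt, d.txt, e.txt, f.txt} staged={none}
After op 18 (modify c.txt): modified={a.txt, b.txt, c.txt, d.txt, e.txt, f.txt} staged={none}
After op 19 (git add f.txt): modified={a.txt, b.txt, c.txt, d.txt, e.txt} staged={f.txt}
After op 20 (modify f.txt): modified={a.txt, b.txt, c.txt, d.txt, e.txt, f.txt} staged={f.txt}
After op 21 (modify d.txt): modified={a.txt, b.txt, c.txt, d.txt, e.txt, f.txt} staged={f.txt}
After op 22 (git reset f.txt): modified={a.txt, b.txt, c.txt, d.txt, e.txt, f.txt} staged={none}
After op 23 (git add b.txt): modified={a.txt, c.txt, d.txt, e.txt, f.txt} staged={b.txt}
After op 24 (modify b.txt): modified={a.txt, b.txt, c.txt, d.txt, e.txt, f.txt} staged={b.txt}
After op 25 (modify d.txt): modified={a.txt, b.txt, c.txt, d.txt, e.txt, f.txt} staged={b.txt}
After op 26 (modify d.txt): modified={a.txt, b.txt, c.txt, d.txt, e.txt, f.txt} staged={b.txt}

Answer: a.txt, b.txt, c.txt, d.txt, e.txt, f.txt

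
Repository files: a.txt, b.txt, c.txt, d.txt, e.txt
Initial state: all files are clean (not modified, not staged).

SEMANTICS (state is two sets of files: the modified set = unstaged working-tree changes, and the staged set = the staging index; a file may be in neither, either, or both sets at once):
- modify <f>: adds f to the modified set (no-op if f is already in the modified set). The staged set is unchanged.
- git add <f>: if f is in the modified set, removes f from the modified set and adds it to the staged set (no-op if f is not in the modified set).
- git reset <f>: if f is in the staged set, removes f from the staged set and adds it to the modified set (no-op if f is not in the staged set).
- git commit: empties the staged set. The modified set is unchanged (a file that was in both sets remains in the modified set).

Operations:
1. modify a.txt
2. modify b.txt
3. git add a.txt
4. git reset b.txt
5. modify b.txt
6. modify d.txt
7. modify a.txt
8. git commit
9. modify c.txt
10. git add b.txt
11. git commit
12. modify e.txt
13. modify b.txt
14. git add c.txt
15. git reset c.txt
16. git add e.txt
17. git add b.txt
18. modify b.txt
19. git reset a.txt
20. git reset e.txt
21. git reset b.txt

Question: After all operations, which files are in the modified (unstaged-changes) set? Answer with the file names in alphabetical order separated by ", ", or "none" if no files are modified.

After op 1 (modify a.txt): modified={a.txt} staged={none}
After op 2 (modify b.txt): modified={a.txt, b.txt} staged={none}
After op 3 (git add a.txt): modified={b.txt} staged={a.txt}
After op 4 (git reset b.txt): modified={b.txt} staged={a.txt}
After op 5 (modify b.txt): modified={b.txt} staged={a.txt}
After op 6 (modify d.txt): modified={b.txt, d.txt} staged={a.txt}
After op 7 (modify a.txt): modified={a.txt, b.txt, d.txt} staged={a.txt}
After op 8 (git commit): modified={a.txt, b.txt, d.txt} staged={none}
After op 9 (modify c.txt): modified={a.txt, b.txt, c.txt, d.txt} staged={none}
After op 10 (git add b.txt): modified={a.txt, c.txt, d.txt} staged={b.txt}
After op 11 (git commit): modified={a.txt, c.txt, d.txt} staged={none}
After op 12 (modify e.txt): modified={a.txt, c.txt, d.txt, e.txt} staged={none}
After op 13 (modify b.txt): modified={a.txt, b.txt, c.txt, d.txt, e.txt} staged={none}
After op 14 (git add c.txt): modified={a.txt, b.txt, d.txt, e.txt} staged={c.txt}
After op 15 (git reset c.txt): modified={a.txt, b.txt, c.txt, d.txt, e.txt} staged={none}
After op 16 (git add e.txt): modified={a.txt, b.txt, c.txt, d.txt} staged={e.txt}
After op 17 (git add b.txt): modified={a.txt, c.txt, d.txt} staged={b.txt, e.txt}
After op 18 (modify b.txt): modified={a.txt, b.txt, c.txt, d.txt} staged={b.txt, e.txt}
After op 19 (git reset a.txt): modified={a.txt, b.txt, c.txt, d.txt} staged={b.txt, e.txt}
After op 20 (git reset e.txt): modified={a.txt, b.txt, c.txt, d.txt, e.txt} staged={b.txt}
After op 21 (git reset b.txt): modified={a.txt, b.txt, c.txt, d.txt, e.txt} staged={none}

Answer: a.txt, b.txt, c.txt, d.txt, e.txt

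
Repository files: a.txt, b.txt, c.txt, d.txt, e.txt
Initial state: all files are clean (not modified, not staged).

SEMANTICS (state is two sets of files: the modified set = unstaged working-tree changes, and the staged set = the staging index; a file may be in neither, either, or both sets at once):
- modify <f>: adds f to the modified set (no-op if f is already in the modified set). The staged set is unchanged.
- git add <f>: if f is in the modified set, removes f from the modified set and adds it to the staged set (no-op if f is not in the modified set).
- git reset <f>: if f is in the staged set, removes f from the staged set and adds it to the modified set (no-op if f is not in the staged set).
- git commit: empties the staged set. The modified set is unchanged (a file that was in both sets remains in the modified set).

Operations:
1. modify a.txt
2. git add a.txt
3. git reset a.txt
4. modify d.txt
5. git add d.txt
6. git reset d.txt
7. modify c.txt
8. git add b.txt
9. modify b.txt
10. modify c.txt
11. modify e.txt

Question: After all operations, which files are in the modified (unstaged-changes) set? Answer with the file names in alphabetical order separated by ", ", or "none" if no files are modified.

Answer: a.txt, b.txt, c.txt, d.txt, e.txt

Derivation:
After op 1 (modify a.txt): modified={a.txt} staged={none}
After op 2 (git add a.txt): modified={none} staged={a.txt}
After op 3 (git reset a.txt): modified={a.txt} staged={none}
After op 4 (modify d.txt): modified={a.txt, d.txt} staged={none}
After op 5 (git add d.txt): modified={a.txt} staged={d.txt}
After op 6 (git reset d.txt): modified={a.txt, d.txt} staged={none}
After op 7 (modify c.txt): modified={a.txt, c.txt, d.txt} staged={none}
After op 8 (git add b.txt): modified={a.txt, c.txt, d.txt} staged={none}
After op 9 (modify b.txt): modified={a.txt, b.txt, c.txt, d.txt} staged={none}
After op 10 (modify c.txt): modified={a.txt, b.txt, c.txt, d.txt} staged={none}
After op 11 (modify e.txt): modified={a.txt, b.txt, c.txt, d.txt, e.txt} staged={none}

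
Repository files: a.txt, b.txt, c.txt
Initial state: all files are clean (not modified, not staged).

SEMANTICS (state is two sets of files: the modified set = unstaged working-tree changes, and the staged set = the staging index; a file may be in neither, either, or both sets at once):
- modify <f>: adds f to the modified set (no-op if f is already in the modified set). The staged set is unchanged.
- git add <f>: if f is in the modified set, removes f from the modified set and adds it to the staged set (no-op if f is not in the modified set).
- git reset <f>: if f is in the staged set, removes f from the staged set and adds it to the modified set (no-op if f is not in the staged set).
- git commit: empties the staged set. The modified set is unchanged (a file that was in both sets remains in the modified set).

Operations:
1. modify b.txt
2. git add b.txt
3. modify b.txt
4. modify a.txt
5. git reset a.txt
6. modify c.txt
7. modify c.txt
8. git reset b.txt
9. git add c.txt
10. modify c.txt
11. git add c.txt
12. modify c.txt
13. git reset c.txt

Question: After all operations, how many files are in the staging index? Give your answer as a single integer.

Answer: 0

Derivation:
After op 1 (modify b.txt): modified={b.txt} staged={none}
After op 2 (git add b.txt): modified={none} staged={b.txt}
After op 3 (modify b.txt): modified={b.txt} staged={b.txt}
After op 4 (modify a.txt): modified={a.txt, b.txt} staged={b.txt}
After op 5 (git reset a.txt): modified={a.txt, b.txt} staged={b.txt}
After op 6 (modify c.txt): modified={a.txt, b.txt, c.txt} staged={b.txt}
After op 7 (modify c.txt): modified={a.txt, b.txt, c.txt} staged={b.txt}
After op 8 (git reset b.txt): modified={a.txt, b.txt, c.txt} staged={none}
After op 9 (git add c.txt): modified={a.txt, b.txt} staged={c.txt}
After op 10 (modify c.txt): modified={a.txt, b.txt, c.txt} staged={c.txt}
After op 11 (git add c.txt): modified={a.txt, b.txt} staged={c.txt}
After op 12 (modify c.txt): modified={a.txt, b.txt, c.txt} staged={c.txt}
After op 13 (git reset c.txt): modified={a.txt, b.txt, c.txt} staged={none}
Final staged set: {none} -> count=0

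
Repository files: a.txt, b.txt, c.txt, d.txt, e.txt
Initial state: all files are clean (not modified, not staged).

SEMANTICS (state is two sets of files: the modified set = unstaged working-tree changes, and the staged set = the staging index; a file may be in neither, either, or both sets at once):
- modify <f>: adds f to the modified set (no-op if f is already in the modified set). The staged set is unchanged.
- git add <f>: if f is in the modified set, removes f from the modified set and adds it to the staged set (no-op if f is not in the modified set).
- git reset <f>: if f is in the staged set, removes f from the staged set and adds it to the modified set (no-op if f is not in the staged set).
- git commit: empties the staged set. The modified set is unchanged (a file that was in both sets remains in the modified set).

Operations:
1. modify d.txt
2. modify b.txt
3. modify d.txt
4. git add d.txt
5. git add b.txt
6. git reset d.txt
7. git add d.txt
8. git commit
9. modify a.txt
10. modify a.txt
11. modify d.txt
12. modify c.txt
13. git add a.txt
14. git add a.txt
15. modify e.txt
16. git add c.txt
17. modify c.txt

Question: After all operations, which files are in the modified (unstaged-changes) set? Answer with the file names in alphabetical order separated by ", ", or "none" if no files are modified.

Answer: c.txt, d.txt, e.txt

Derivation:
After op 1 (modify d.txt): modified={d.txt} staged={none}
After op 2 (modify b.txt): modified={b.txt, d.txt} staged={none}
After op 3 (modify d.txt): modified={b.txt, d.txt} staged={none}
After op 4 (git add d.txt): modified={b.txt} staged={d.txt}
After op 5 (git add b.txt): modified={none} staged={b.txt, d.txt}
After op 6 (git reset d.txt): modified={d.txt} staged={b.txt}
After op 7 (git add d.txt): modified={none} staged={b.txt, d.txt}
After op 8 (git commit): modified={none} staged={none}
After op 9 (modify a.txt): modified={a.txt} staged={none}
After op 10 (modify a.txt): modified={a.txt} staged={none}
After op 11 (modify d.txt): modified={a.txt, d.txt} staged={none}
After op 12 (modify c.txt): modified={a.txt, c.txt, d.txt} staged={none}
After op 13 (git add a.txt): modified={c.txt, d.txt} staged={a.txt}
After op 14 (git add a.txt): modified={c.txt, d.txt} staged={a.txt}
After op 15 (modify e.txt): modified={c.txt, d.txt, e.txt} staged={a.txt}
After op 16 (git add c.txt): modified={d.txt, e.txt} staged={a.txt, c.txt}
After op 17 (modify c.txt): modified={c.txt, d.txt, e.txt} staged={a.txt, c.txt}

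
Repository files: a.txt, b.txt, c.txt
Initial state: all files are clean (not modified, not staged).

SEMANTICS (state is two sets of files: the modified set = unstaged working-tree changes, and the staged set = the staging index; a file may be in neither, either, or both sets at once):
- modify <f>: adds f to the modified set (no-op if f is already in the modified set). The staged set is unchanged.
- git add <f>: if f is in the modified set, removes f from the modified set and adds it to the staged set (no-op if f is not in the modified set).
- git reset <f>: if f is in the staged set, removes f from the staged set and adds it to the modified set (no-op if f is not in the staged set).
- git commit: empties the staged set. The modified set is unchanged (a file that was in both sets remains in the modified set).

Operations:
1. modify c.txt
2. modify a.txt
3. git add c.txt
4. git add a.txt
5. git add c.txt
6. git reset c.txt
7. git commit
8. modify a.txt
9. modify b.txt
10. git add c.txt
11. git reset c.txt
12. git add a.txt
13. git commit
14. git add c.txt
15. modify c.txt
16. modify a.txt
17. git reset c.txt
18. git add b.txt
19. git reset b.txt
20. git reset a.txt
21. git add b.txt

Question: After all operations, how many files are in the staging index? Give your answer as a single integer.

After op 1 (modify c.txt): modified={c.txt} staged={none}
After op 2 (modify a.txt): modified={a.txt, c.txt} staged={none}
After op 3 (git add c.txt): modified={a.txt} staged={c.txt}
After op 4 (git add a.txt): modified={none} staged={a.txt, c.txt}
After op 5 (git add c.txt): modified={none} staged={a.txt, c.txt}
After op 6 (git reset c.txt): modified={c.txt} staged={a.txt}
After op 7 (git commit): modified={c.txt} staged={none}
After op 8 (modify a.txt): modified={a.txt, c.txt} staged={none}
After op 9 (modify b.txt): modified={a.txt, b.txt, c.txt} staged={none}
After op 10 (git add c.txt): modified={a.txt, b.txt} staged={c.txt}
After op 11 (git reset c.txt): modified={a.txt, b.txt, c.txt} staged={none}
After op 12 (git add a.txt): modified={b.txt, c.txt} staged={a.txt}
After op 13 (git commit): modified={b.txt, c.txt} staged={none}
After op 14 (git add c.txt): modified={b.txt} staged={c.txt}
After op 15 (modify c.txt): modified={b.txt, c.txt} staged={c.txt}
After op 16 (modify a.txt): modified={a.txt, b.txt, c.txt} staged={c.txt}
After op 17 (git reset c.txt): modified={a.txt, b.txt, c.txt} staged={none}
After op 18 (git add b.txt): modified={a.txt, c.txt} staged={b.txt}
After op 19 (git reset b.txt): modified={a.txt, b.txt, c.txt} staged={none}
After op 20 (git reset a.txt): modified={a.txt, b.txt, c.txt} staged={none}
After op 21 (git add b.txt): modified={a.txt, c.txt} staged={b.txt}
Final staged set: {b.txt} -> count=1

Answer: 1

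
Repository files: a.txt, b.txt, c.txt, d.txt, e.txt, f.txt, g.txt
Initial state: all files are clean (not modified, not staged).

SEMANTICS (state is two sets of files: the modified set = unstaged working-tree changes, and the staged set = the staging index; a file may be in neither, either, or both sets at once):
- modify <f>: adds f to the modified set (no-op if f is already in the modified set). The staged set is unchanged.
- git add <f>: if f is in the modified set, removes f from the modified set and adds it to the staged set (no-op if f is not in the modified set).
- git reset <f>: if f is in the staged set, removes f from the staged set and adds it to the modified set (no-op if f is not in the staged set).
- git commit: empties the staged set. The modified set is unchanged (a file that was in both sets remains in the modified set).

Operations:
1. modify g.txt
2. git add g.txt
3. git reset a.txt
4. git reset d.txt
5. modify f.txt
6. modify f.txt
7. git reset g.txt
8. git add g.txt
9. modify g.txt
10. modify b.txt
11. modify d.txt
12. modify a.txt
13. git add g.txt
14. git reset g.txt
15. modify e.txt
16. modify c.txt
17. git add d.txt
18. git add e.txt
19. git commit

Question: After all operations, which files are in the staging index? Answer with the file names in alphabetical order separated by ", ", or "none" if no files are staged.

After op 1 (modify g.txt): modified={g.txt} staged={none}
After op 2 (git add g.txt): modified={none} staged={g.txt}
After op 3 (git reset a.txt): modified={none} staged={g.txt}
After op 4 (git reset d.txt): modified={none} staged={g.txt}
After op 5 (modify f.txt): modified={f.txt} staged={g.txt}
After op 6 (modify f.txt): modified={f.txt} staged={g.txt}
After op 7 (git reset g.txt): modified={f.txt, g.txt} staged={none}
After op 8 (git add g.txt): modified={f.txt} staged={g.txt}
After op 9 (modify g.txt): modified={f.txt, g.txt} staged={g.txt}
After op 10 (modify b.txt): modified={b.txt, f.txt, g.txt} staged={g.txt}
After op 11 (modify d.txt): modified={b.txt, d.txt, f.txt, g.txt} staged={g.txt}
After op 12 (modify a.txt): modified={a.txt, b.txt, d.txt, f.txt, g.txt} staged={g.txt}
After op 13 (git add g.txt): modified={a.txt, b.txt, d.txt, f.txt} staged={g.txt}
After op 14 (git reset g.txt): modified={a.txt, b.txt, d.txt, f.txt, g.txt} staged={none}
After op 15 (modify e.txt): modified={a.txt, b.txt, d.txt, e.txt, f.txt, g.txt} staged={none}
After op 16 (modify c.txt): modified={a.txt, b.txt, c.txt, d.txt, e.txt, f.txt, g.txt} staged={none}
After op 17 (git add d.txt): modified={a.txt, b.txt, c.txt, e.txt, f.txt, g.txt} staged={d.txt}
After op 18 (git add e.txt): modified={a.txt, b.txt, c.txt, f.txt, g.txt} staged={d.txt, e.txt}
After op 19 (git commit): modified={a.txt, b.txt, c.txt, f.txt, g.txt} staged={none}

Answer: none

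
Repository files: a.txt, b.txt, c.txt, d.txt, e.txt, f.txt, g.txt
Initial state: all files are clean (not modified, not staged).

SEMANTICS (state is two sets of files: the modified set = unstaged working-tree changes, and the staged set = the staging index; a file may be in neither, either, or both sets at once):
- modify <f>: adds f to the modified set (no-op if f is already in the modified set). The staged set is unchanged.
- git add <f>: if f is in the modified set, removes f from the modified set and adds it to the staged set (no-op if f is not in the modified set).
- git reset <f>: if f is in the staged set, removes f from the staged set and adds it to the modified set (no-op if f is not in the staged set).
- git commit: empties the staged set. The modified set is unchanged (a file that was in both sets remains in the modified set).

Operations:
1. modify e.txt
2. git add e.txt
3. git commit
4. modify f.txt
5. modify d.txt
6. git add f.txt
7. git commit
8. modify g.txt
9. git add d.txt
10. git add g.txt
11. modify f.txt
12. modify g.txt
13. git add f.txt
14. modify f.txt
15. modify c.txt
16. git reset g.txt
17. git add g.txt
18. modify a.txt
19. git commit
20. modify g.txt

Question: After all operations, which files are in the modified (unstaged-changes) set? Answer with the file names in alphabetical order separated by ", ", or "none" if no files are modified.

Answer: a.txt, c.txt, f.txt, g.txt

Derivation:
After op 1 (modify e.txt): modified={e.txt} staged={none}
After op 2 (git add e.txt): modified={none} staged={e.txt}
After op 3 (git commit): modified={none} staged={none}
After op 4 (modify f.txt): modified={f.txt} staged={none}
After op 5 (modify d.txt): modified={d.txt, f.txt} staged={none}
After op 6 (git add f.txt): modified={d.txt} staged={f.txt}
After op 7 (git commit): modified={d.txt} staged={none}
After op 8 (modify g.txt): modified={d.txt, g.txt} staged={none}
After op 9 (git add d.txt): modified={g.txt} staged={d.txt}
After op 10 (git add g.txt): modified={none} staged={d.txt, g.txt}
After op 11 (modify f.txt): modified={f.txt} staged={d.txt, g.txt}
After op 12 (modify g.txt): modified={f.txt, g.txt} staged={d.txt, g.txt}
After op 13 (git add f.txt): modified={g.txt} staged={d.txt, f.txt, g.txt}
After op 14 (modify f.txt): modified={f.txt, g.txt} staged={d.txt, f.txt, g.txt}
After op 15 (modify c.txt): modified={c.txt, f.txt, g.txt} staged={d.txt, f.txt, g.txt}
After op 16 (git reset g.txt): modified={c.txt, f.txt, g.txt} staged={d.txt, f.txt}
After op 17 (git add g.txt): modified={c.txt, f.txt} staged={d.txt, f.txt, g.txt}
After op 18 (modify a.txt): modified={a.txt, c.txt, f.txt} staged={d.txt, f.txt, g.txt}
After op 19 (git commit): modified={a.txt, c.txt, f.txt} staged={none}
After op 20 (modify g.txt): modified={a.txt, c.txt, f.txt, g.txt} staged={none}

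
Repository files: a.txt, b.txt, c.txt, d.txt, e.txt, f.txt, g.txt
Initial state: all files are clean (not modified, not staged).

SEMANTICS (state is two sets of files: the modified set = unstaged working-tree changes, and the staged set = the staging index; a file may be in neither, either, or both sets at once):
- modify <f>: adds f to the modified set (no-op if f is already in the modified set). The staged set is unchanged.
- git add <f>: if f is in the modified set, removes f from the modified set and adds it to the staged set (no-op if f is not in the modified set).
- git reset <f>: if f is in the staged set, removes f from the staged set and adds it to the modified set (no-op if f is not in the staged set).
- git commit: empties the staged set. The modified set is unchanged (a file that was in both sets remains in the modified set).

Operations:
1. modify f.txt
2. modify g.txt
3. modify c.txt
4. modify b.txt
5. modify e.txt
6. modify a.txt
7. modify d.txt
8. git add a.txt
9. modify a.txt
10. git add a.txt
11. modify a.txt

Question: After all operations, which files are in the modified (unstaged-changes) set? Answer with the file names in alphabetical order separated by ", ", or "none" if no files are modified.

After op 1 (modify f.txt): modified={f.txt} staged={none}
After op 2 (modify g.txt): modified={f.txt, g.txt} staged={none}
After op 3 (modify c.txt): modified={c.txt, f.txt, g.txt} staged={none}
After op 4 (modify b.txt): modified={b.txt, c.txt, f.txt, g.txt} staged={none}
After op 5 (modify e.txt): modified={b.txt, c.txt, e.txt, f.txt, g.txt} staged={none}
After op 6 (modify a.txt): modified={a.txt, b.txt, c.txt, e.txt, f.txt, g.txt} staged={none}
After op 7 (modify d.txt): modified={a.txt, b.txt, c.txt, d.txt, e.txt, f.txt, g.txt} staged={none}
After op 8 (git add a.txt): modified={b.txt, c.txt, d.txt, e.txt, f.txt, g.txt} staged={a.txt}
After op 9 (modify a.txt): modified={a.txt, b.txt, c.txt, d.txt, e.txt, f.txt, g.txt} staged={a.txt}
After op 10 (git add a.txt): modified={b.txt, c.txt, d.txt, e.txt, f.txt, g.txt} staged={a.txt}
After op 11 (modify a.txt): modified={a.txt, b.txt, c.txt, d.txt, e.txt, f.txt, g.txt} staged={a.txt}

Answer: a.txt, b.txt, c.txt, d.txt, e.txt, f.txt, g.txt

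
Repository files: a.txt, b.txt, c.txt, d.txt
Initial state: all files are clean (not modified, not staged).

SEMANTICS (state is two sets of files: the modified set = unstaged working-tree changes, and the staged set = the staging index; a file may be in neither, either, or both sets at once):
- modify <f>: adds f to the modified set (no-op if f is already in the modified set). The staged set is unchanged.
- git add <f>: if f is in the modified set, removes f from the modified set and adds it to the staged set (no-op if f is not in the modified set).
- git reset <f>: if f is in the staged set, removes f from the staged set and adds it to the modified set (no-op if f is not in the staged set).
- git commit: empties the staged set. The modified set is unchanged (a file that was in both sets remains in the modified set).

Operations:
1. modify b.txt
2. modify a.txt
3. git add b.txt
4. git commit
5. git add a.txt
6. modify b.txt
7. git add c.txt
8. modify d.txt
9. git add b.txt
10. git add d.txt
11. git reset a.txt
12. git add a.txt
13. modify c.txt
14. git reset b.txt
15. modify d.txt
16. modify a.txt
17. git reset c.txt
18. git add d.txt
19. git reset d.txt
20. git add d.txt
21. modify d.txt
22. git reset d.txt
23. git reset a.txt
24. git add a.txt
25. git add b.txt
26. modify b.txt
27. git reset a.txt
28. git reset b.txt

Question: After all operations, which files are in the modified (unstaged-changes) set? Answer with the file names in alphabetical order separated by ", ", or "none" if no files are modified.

After op 1 (modify b.txt): modified={b.txt} staged={none}
After op 2 (modify a.txt): modified={a.txt, b.txt} staged={none}
After op 3 (git add b.txt): modified={a.txt} staged={b.txt}
After op 4 (git commit): modified={a.txt} staged={none}
After op 5 (git add a.txt): modified={none} staged={a.txt}
After op 6 (modify b.txt): modified={b.txt} staged={a.txt}
After op 7 (git add c.txt): modified={b.txt} staged={a.txt}
After op 8 (modify d.txt): modified={b.txt, d.txt} staged={a.txt}
After op 9 (git add b.txt): modified={d.txt} staged={a.txt, b.txt}
After op 10 (git add d.txt): modified={none} staged={a.txt, b.txt, d.txt}
After op 11 (git reset a.txt): modified={a.txt} staged={b.txt, d.txt}
After op 12 (git add a.txt): modified={none} staged={a.txt, b.txt, d.txt}
After op 13 (modify c.txt): modified={c.txt} staged={a.txt, b.txt, d.txt}
After op 14 (git reset b.txt): modified={b.txt, c.txt} staged={a.txt, d.txt}
After op 15 (modify d.txt): modified={b.txt, c.txt, d.txt} staged={a.txt, d.txt}
After op 16 (modify a.txt): modified={a.txt, b.txt, c.txt, d.txt} staged={a.txt, d.txt}
After op 17 (git reset c.txt): modified={a.txt, b.txt, c.txt, d.txt} staged={a.txt, d.txt}
After op 18 (git add d.txt): modified={a.txt, b.txt, c.txt} staged={a.txt, d.txt}
After op 19 (git reset d.txt): modified={a.txt, b.txt, c.txt, d.txt} staged={a.txt}
After op 20 (git add d.txt): modified={a.txt, b.txt, c.txt} staged={a.txt, d.txt}
After op 21 (modify d.txt): modified={a.txt, b.txt, c.txt, d.txt} staged={a.txt, d.txt}
After op 22 (git reset d.txt): modified={a.txt, b.txt, c.txt, d.txt} staged={a.txt}
After op 23 (git reset a.txt): modified={a.txt, b.txt, c.txt, d.txt} staged={none}
After op 24 (git add a.txt): modified={b.txt, c.txt, d.txt} staged={a.txt}
After op 25 (git add b.txt): modified={c.txt, d.txt} staged={a.txt, b.txt}
After op 26 (modify b.txt): modified={b.txt, c.txt, d.txt} staged={a.txt, b.txt}
After op 27 (git reset a.txt): modified={a.txt, b.txt, c.txt, d.txt} staged={b.txt}
After op 28 (git reset b.txt): modified={a.txt, b.txt, c.txt, d.txt} staged={none}

Answer: a.txt, b.txt, c.txt, d.txt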